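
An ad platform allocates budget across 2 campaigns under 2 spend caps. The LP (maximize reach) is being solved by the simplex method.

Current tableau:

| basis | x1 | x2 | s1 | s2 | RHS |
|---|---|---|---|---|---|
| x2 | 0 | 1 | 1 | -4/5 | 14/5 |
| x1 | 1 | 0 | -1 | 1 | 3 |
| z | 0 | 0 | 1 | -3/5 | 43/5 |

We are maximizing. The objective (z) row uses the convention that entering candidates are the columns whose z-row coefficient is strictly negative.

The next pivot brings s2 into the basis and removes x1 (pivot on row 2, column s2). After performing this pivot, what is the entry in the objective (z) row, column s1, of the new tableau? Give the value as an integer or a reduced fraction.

2/5

Pivot element is row 2, column s2: 1.
Normalize row 2: new (row 2, s1) = (-1)/1 = -1.
z-row ← z-row − (-3/5)·(new row 2): 1 − (-3/5)·(-1) = 2/5.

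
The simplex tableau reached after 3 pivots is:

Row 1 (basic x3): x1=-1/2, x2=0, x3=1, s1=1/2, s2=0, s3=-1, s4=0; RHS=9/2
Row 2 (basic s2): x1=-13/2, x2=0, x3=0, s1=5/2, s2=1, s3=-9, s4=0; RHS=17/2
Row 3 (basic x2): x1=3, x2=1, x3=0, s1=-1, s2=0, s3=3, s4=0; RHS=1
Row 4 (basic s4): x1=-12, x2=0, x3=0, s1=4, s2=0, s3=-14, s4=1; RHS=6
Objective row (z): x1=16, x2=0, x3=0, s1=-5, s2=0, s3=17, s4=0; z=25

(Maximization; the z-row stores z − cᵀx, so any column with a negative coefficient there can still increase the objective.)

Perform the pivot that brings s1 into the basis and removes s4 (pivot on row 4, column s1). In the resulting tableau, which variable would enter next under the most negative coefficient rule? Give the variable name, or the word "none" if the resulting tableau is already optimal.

s3

Pivot element 4. New z-row = old z-row − (-5)·(row 4/4).
Updated z-row coefficients: x1: 1, x2: 0, x3: 0, s1: 0, s2: 0, s3: -1/2, s4: 5/4.
The most negative is -1/2 in column s3, so s3 would enter next.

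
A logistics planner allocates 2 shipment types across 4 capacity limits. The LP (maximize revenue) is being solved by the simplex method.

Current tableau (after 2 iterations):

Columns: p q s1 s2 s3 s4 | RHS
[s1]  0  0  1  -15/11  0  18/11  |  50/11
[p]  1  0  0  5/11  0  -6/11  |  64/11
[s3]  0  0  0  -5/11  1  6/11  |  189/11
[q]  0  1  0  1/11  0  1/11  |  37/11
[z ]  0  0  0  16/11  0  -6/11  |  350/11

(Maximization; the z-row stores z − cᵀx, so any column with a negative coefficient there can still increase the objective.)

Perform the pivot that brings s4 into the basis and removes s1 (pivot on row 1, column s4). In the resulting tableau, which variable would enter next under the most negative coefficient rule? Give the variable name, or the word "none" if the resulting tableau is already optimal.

Pivot element 18/11. New z-row = old z-row − (-6/11)·(row 1/(18/11)).
Updated z-row coefficients: p: 0, q: 0, s1: 1/3, s2: 1, s3: 0, s4: 0.
No coefficient is strictly negative; the tableau after this pivot is optimal.

none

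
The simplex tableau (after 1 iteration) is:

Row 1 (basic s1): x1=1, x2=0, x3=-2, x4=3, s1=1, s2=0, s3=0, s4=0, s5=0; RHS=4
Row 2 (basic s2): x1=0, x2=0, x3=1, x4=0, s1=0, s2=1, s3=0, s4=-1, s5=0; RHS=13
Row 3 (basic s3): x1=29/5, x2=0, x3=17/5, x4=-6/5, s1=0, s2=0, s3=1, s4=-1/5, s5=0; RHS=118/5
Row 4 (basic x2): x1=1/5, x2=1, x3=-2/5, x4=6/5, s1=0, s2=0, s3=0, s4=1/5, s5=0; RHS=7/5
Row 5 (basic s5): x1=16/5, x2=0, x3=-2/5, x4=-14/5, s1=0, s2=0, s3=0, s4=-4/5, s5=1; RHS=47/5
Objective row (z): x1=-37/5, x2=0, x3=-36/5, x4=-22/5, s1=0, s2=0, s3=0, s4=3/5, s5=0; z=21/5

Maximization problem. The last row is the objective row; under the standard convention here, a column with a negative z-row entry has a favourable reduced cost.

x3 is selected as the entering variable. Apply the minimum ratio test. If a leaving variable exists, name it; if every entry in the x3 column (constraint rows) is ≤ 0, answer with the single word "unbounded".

s3

Ratios: row 1 (s1): entry -2 ≤ 0, skip; row 2 (s2): 13/1 = 13; row 3 (s3): (118/5)/(17/5) = 118/17; row 4 (x2): entry -2/5 ≤ 0, skip; row 5 (s5): entry -2/5 ≤ 0, skip.
Minimum ratio is in the s3 row, so s3 leaves.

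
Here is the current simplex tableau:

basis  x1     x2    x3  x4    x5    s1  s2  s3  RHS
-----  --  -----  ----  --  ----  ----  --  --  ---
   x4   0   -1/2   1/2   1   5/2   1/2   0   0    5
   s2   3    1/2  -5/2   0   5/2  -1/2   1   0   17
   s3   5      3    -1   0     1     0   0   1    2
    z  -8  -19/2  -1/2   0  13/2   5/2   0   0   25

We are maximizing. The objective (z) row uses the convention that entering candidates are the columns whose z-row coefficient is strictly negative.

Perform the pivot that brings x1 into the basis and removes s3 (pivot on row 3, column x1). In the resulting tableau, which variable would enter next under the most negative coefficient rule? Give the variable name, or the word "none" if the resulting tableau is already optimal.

x2

Pivot element 5. New z-row = old z-row − (-8)·(row 3/5).
Updated z-row coefficients: x1: 0, x2: -47/10, x3: -21/10, x4: 0, x5: 81/10, s1: 5/2, s2: 0, s3: 8/5.
The most negative is -47/10 in column x2, so x2 would enter next.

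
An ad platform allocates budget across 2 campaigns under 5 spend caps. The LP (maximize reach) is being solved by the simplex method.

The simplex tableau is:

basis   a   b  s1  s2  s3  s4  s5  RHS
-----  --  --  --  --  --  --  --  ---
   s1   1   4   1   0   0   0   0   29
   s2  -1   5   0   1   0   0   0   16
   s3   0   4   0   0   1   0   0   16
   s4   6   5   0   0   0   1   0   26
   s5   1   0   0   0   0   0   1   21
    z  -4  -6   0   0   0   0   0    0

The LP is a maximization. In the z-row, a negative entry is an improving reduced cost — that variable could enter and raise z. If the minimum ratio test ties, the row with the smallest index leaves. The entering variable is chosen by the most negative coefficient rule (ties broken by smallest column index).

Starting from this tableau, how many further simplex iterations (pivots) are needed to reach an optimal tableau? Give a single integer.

pivot: b in, s2 out → z = 96/5
pivot: a in, s4 out → z = 932/35
No improving column remains; optimal.

2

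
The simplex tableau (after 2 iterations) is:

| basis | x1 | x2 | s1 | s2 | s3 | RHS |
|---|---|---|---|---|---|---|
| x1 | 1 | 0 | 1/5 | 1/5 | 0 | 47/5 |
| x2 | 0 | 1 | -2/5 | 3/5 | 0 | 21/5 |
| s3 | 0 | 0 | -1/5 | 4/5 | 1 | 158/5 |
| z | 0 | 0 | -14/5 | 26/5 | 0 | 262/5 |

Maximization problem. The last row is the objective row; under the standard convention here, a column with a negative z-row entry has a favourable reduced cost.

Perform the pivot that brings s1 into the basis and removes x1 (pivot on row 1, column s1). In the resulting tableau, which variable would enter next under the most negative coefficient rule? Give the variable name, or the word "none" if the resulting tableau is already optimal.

Pivot element 1/5. New z-row = old z-row − (-14/5)·(row 1/(1/5)).
Updated z-row coefficients: x1: 14, x2: 0, s1: 0, s2: 8, s3: 0.
No coefficient is strictly negative; the tableau after this pivot is optimal.

none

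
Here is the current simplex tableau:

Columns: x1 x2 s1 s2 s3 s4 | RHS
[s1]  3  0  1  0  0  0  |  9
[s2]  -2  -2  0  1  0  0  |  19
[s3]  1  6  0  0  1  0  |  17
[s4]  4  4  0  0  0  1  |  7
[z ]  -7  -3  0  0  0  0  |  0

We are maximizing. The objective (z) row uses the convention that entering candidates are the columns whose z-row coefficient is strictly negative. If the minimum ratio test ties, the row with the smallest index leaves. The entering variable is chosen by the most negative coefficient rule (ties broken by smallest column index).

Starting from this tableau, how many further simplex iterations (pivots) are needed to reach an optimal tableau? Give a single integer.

pivot: x1 in, s4 out → z = 49/4
No improving column remains; optimal.

1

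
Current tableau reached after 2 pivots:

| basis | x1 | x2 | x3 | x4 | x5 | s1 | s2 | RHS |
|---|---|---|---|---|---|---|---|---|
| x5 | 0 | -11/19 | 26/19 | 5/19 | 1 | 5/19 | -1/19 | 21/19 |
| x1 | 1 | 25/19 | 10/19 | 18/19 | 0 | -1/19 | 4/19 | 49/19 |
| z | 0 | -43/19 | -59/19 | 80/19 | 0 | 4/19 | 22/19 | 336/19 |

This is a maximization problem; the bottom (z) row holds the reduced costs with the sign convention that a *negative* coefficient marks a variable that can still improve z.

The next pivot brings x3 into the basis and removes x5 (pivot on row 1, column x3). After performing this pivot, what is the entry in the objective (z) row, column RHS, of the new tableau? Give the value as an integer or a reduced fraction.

525/26

Pivot element is row 1, column x3: 26/19.
Normalize row 1: new (row 1, RHS) = (21/19)/(26/19) = 21/26.
z-row ← z-row − (-59/19)·(new row 1): 336/19 − (-59/19)·(21/26) = 525/26.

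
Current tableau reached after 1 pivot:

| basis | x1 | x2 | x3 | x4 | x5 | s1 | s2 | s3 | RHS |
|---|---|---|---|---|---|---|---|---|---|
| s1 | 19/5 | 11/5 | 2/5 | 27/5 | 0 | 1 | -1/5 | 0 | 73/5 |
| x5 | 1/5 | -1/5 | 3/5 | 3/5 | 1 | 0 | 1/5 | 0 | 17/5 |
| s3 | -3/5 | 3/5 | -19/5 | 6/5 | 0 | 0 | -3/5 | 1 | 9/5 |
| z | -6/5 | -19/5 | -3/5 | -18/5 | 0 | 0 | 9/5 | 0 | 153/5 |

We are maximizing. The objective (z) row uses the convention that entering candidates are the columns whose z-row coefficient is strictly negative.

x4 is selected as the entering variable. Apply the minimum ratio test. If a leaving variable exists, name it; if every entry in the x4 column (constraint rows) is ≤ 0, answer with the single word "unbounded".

Ratios: row 1 (s1): (73/5)/(27/5) = 73/27; row 2 (x5): (17/5)/(3/5) = 17/3; row 3 (s3): (9/5)/(6/5) = 3/2.
Minimum ratio is in the s3 row, so s3 leaves.

s3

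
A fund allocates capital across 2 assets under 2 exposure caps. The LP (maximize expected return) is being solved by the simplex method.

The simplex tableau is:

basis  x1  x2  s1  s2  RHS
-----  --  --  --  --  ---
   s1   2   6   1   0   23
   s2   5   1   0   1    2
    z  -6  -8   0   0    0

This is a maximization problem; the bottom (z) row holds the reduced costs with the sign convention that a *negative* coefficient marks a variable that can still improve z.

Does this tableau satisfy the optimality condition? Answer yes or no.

Column x1 has objective-row coefficient -6, which is negative; an improving pivot exists, so not yet optimal.

no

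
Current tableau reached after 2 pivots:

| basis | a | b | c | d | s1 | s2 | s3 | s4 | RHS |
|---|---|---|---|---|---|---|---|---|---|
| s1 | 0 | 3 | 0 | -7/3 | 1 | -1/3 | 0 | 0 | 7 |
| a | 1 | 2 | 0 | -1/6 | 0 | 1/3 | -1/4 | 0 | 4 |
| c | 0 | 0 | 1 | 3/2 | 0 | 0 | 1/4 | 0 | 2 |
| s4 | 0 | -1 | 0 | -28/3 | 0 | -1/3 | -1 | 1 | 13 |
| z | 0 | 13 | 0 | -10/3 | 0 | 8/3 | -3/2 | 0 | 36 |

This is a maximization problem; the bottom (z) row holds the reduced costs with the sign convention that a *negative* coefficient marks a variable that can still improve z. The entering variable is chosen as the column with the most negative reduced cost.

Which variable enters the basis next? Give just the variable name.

Objective-row coefficients: a: 0, b: 13, c: 0, d: -10/3, s1: 0, s2: 8/3, s3: -3/2, s4: 0.
The most negative is -10/3 in column d, so d enters.

d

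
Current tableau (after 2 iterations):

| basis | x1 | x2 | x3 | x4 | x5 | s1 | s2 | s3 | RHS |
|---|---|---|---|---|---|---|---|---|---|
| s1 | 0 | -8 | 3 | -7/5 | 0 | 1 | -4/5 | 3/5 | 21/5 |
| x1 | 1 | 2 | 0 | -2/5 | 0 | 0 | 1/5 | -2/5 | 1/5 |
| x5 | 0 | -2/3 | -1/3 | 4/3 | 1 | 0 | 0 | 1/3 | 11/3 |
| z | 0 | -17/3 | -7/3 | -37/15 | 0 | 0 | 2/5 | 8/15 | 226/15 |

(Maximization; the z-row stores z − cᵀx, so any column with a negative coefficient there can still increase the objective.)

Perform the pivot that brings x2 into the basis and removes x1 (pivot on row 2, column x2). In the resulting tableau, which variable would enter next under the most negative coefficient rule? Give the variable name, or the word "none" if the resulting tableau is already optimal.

Pivot element 2. New z-row = old z-row − (-17/3)·(row 2/2).
Updated z-row coefficients: x1: 17/6, x2: 0, x3: -7/3, x4: -18/5, x5: 0, s1: 0, s2: 29/30, s3: -3/5.
The most negative is -18/5 in column x4, so x4 would enter next.

x4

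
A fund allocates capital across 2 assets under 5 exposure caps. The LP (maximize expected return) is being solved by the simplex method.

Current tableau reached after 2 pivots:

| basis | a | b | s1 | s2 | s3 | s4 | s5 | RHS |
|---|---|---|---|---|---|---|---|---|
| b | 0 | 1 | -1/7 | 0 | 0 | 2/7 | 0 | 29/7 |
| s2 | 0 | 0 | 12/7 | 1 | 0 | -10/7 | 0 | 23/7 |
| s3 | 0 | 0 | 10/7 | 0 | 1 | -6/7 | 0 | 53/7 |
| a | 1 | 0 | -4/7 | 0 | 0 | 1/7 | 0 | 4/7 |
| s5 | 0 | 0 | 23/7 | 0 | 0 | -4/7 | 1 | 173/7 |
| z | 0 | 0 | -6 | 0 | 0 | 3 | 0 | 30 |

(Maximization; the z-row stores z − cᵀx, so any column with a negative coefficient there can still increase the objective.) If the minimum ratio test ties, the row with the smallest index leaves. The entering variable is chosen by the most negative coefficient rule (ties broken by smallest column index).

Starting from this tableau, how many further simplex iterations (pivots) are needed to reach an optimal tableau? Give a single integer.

2

pivot: s1 in, s2 out → z = 83/2
pivot: s4 in, s5 out → z = 117/2
No improving column remains; optimal.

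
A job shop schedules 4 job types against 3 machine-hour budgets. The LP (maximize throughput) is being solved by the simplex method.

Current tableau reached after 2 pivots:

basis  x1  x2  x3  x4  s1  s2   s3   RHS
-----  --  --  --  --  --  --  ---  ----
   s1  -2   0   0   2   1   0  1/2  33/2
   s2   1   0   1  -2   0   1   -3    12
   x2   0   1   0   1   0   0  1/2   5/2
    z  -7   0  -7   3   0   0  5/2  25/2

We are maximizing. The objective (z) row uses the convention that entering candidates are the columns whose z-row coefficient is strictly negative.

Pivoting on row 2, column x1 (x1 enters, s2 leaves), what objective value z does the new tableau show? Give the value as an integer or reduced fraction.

Minimum ratio for x1: 12/1 = 12.
z changes by −(z-row coeff of x1)·ratio = −(-7)·12 = 84.
New z = 25/2 + 84 = 193/2.

193/2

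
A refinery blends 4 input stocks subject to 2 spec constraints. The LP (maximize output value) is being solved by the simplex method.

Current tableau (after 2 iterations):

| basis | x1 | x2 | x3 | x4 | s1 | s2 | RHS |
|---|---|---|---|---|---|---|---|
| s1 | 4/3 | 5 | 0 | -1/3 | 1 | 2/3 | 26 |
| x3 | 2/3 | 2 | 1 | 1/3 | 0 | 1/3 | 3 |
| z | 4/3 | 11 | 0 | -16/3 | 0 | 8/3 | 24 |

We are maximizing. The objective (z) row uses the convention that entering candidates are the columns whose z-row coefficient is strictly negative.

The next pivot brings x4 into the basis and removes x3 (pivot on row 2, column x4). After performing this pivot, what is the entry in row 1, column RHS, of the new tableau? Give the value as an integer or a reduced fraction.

29

Pivot element is row 2, column x4: 1/3.
Normalize row 2: new (row 2, RHS) = 3/(1/3) = 9.
row 1 ← row 1 − (-1/3)·(new row 2): 26 − (-1/3)·9 = 29.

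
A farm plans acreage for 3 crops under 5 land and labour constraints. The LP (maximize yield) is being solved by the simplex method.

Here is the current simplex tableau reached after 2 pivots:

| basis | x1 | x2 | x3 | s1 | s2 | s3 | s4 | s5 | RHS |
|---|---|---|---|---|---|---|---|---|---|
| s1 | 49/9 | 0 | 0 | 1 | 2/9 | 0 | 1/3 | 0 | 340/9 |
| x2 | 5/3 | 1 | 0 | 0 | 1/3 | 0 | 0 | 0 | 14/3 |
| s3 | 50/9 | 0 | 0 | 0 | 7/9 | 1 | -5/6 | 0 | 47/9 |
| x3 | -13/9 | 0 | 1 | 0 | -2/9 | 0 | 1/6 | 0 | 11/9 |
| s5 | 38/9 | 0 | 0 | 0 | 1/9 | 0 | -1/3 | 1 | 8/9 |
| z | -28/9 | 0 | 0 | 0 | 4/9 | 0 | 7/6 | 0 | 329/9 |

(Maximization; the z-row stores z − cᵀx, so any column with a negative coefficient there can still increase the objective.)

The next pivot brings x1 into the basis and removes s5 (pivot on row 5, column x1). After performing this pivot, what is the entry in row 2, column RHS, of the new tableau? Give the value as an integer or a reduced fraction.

Pivot element is row 5, column x1: 38/9.
Normalize row 5: new (row 5, RHS) = (8/9)/(38/9) = 4/19.
row 2 ← row 2 − (5/3)·(new row 5): 14/3 − (5/3)·(4/19) = 82/19.

82/19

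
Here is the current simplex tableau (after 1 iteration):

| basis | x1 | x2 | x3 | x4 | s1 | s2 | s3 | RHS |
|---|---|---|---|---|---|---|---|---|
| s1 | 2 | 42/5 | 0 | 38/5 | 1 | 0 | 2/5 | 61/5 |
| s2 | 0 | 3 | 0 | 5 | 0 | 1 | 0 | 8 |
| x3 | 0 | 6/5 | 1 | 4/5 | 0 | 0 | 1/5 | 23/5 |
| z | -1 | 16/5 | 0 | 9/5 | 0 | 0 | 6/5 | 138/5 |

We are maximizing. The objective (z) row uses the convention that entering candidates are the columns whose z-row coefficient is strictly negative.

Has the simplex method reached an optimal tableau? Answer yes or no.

no

Column x1 has objective-row coefficient -1, which is negative; an improving pivot exists, so not yet optimal.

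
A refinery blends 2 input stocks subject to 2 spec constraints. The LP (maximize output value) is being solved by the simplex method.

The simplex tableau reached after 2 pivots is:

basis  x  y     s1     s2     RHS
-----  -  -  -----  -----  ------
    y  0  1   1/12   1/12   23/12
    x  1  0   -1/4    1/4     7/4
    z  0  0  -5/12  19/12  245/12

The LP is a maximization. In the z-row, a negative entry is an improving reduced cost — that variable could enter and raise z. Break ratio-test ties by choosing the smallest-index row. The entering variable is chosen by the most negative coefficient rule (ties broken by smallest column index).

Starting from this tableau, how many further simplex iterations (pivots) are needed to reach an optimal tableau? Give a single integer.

pivot: s1 in, y out → z = 30
No improving column remains; optimal.

1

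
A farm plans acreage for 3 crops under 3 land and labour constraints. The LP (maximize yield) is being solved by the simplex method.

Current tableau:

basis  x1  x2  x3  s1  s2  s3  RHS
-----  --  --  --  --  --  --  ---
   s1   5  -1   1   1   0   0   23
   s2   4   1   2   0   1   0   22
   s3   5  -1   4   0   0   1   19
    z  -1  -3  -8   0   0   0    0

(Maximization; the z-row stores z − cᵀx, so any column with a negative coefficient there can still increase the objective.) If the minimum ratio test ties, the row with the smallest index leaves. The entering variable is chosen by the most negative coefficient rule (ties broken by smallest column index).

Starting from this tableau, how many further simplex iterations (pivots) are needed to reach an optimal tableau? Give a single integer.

pivot: x3 in, s3 out → z = 38
pivot: x2 in, s2 out → z = 239/3
No improving column remains; optimal.

2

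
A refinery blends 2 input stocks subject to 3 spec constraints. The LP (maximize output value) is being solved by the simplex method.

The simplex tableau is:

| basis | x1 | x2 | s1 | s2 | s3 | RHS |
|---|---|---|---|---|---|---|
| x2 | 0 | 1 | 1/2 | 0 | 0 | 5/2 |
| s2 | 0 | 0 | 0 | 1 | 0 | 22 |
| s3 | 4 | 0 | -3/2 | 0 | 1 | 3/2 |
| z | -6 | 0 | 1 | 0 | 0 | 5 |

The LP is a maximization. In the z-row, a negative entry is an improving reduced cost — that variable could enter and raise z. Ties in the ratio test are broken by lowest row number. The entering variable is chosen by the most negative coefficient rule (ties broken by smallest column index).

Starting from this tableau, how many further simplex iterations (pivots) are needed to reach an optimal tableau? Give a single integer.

pivot: x1 in, s3 out → z = 29/4
pivot: s1 in, x2 out → z = 27/2
No improving column remains; optimal.

2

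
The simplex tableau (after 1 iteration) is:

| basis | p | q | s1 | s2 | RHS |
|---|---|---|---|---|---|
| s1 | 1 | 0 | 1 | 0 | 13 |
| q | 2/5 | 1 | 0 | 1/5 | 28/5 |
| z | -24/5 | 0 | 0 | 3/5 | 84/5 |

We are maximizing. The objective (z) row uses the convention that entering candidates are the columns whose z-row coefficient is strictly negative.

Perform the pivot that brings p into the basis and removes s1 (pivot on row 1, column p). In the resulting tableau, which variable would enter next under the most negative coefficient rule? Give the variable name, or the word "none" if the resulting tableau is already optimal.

none

Pivot element 1. New z-row = old z-row − (-24/5)·(row 1/1).
Updated z-row coefficients: p: 0, q: 0, s1: 24/5, s2: 3/5.
No coefficient is strictly negative; the tableau after this pivot is optimal.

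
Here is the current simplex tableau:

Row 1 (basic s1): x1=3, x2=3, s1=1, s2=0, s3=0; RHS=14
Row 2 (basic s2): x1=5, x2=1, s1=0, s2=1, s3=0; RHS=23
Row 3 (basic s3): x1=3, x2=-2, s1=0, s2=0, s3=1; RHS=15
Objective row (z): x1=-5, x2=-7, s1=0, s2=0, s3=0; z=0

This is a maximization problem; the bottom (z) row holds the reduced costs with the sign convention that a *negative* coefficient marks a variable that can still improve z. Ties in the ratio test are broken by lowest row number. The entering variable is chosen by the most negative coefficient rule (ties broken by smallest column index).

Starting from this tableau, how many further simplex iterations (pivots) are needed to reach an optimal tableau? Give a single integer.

pivot: x2 in, s1 out → z = 98/3
No improving column remains; optimal.

1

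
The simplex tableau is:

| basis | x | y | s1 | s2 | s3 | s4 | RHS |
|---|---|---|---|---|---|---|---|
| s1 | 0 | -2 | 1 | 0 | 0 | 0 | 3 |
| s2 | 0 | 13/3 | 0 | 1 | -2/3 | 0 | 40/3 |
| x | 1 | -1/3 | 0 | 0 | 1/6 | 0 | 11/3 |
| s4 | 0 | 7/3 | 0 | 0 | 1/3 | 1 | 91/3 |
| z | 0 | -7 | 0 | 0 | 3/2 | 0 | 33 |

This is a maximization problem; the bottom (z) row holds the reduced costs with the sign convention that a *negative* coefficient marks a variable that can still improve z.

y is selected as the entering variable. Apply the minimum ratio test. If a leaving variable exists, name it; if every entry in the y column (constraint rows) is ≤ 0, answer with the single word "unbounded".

s2

Ratios: row 1 (s1): entry -2 ≤ 0, skip; row 2 (s2): (40/3)/(13/3) = 40/13; row 3 (x): entry -1/3 ≤ 0, skip; row 4 (s4): (91/3)/(7/3) = 13.
Minimum ratio is in the s2 row, so s2 leaves.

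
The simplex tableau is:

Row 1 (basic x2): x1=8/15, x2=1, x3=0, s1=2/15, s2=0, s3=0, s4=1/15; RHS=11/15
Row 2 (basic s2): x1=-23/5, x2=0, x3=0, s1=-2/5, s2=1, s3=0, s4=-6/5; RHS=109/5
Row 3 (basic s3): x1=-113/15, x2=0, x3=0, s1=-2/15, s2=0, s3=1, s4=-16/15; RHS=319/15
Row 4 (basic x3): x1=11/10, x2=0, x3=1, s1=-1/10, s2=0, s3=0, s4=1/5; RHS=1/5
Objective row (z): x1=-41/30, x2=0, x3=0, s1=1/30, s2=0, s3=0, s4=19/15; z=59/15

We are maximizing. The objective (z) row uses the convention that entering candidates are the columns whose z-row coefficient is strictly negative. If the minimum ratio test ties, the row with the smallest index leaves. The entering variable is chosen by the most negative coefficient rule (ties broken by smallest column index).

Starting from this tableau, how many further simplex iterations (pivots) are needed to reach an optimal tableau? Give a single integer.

pivot: x1 in, x3 out → z = 46/11
pivot: s1 in, x2 out → z = 9/2
No improving column remains; optimal.

2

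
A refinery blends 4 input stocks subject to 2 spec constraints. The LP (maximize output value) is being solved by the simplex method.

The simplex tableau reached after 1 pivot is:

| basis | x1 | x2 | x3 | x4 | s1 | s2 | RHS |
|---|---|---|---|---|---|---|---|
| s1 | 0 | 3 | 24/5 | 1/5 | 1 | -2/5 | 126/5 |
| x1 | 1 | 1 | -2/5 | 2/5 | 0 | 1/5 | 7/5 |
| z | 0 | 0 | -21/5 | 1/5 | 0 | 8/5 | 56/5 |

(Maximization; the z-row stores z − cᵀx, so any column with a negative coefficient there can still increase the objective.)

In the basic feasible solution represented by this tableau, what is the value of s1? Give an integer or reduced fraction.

126/5

s1 is basic (row 1); its value is the RHS of that row: 126/5.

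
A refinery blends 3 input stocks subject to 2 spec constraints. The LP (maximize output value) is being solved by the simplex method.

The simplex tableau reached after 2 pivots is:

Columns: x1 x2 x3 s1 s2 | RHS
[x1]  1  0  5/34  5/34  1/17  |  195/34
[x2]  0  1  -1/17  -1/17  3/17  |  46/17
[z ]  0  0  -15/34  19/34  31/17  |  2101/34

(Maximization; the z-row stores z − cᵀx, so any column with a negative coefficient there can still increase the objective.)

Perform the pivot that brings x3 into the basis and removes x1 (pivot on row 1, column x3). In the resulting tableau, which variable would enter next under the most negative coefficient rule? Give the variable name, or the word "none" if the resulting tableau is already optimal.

none

Pivot element 5/34. New z-row = old z-row − (-15/34)·(row 1/(5/34)).
Updated z-row coefficients: x1: 3, x2: 0, x3: 0, s1: 1, s2: 2.
No coefficient is strictly negative; the tableau after this pivot is optimal.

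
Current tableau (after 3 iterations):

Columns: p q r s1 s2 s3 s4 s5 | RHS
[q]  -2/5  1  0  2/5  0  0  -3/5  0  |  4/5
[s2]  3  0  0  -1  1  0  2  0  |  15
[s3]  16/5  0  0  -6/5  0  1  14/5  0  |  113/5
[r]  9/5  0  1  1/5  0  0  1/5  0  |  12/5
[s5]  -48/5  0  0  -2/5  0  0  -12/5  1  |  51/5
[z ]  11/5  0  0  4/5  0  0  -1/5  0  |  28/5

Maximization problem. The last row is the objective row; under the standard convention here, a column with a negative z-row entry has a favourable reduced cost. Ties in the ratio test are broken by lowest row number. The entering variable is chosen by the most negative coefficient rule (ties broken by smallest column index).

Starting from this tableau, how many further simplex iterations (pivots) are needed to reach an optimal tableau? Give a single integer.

1

pivot: s4 in, s2 out → z = 71/10
No improving column remains; optimal.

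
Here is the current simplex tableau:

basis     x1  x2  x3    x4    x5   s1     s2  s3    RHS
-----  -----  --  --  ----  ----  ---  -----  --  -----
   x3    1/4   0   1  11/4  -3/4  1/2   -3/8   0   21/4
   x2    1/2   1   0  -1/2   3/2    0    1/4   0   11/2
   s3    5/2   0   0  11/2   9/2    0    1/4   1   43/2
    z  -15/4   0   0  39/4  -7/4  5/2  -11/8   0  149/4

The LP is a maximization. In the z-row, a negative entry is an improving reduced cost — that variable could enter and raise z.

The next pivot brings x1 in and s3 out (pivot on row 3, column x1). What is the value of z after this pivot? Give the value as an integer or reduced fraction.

Minimum ratio for x1: (43/2)/(5/2) = 43/5.
z changes by −(z-row coeff of x1)·ratio = −(-15/4)·(43/5) = 129/4.
New z = 149/4 + (129/4) = 139/2.

139/2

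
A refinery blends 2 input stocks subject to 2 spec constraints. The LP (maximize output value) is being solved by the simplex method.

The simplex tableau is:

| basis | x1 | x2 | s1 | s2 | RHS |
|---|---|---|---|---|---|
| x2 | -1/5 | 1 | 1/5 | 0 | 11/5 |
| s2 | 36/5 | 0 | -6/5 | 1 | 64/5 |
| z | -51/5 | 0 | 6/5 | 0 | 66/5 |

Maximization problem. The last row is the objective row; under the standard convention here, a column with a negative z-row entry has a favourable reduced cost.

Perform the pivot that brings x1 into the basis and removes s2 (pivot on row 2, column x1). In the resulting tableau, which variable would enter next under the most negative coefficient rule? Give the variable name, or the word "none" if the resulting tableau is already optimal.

s1

Pivot element 36/5. New z-row = old z-row − (-51/5)·(row 2/(36/5)).
Updated z-row coefficients: x1: 0, x2: 0, s1: -1/2, s2: 17/12.
The most negative is -1/2 in column s1, so s1 would enter next.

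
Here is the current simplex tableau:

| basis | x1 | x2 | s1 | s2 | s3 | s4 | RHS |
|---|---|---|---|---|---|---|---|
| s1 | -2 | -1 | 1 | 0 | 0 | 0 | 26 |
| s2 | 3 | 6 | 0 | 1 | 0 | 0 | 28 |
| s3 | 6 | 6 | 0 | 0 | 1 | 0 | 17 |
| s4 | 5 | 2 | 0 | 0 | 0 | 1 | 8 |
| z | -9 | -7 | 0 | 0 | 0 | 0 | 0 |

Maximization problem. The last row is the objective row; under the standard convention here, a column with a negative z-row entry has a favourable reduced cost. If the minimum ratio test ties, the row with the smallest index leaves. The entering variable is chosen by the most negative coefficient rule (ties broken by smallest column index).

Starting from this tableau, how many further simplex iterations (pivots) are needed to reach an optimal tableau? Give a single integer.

2

pivot: x1 in, s4 out → z = 72/5
pivot: x2 in, s3 out → z = 385/18
No improving column remains; optimal.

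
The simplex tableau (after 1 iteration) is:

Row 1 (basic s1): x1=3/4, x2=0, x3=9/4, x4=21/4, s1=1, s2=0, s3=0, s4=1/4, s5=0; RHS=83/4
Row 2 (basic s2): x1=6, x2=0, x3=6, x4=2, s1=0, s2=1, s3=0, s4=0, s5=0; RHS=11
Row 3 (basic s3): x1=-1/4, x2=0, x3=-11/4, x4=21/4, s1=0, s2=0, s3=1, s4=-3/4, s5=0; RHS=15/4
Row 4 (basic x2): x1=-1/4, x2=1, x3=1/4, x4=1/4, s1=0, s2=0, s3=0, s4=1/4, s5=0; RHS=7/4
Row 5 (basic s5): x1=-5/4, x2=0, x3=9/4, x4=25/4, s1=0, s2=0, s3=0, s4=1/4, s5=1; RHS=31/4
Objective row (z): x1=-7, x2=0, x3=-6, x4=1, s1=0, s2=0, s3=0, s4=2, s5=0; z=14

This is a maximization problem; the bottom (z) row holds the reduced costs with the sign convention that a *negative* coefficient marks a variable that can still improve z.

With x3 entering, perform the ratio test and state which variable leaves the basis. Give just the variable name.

Ratios: row 1 (s1): (83/4)/(9/4) = 83/9; row 2 (s2): 11/6 = 11/6; row 3 (s3): entry -11/4 ≤ 0, skip; row 4 (x2): (7/4)/(1/4) = 7; row 5 (s5): (31/4)/(9/4) = 31/9.
Minimum ratio 11/6 is in the s2 row, so s2 leaves.

s2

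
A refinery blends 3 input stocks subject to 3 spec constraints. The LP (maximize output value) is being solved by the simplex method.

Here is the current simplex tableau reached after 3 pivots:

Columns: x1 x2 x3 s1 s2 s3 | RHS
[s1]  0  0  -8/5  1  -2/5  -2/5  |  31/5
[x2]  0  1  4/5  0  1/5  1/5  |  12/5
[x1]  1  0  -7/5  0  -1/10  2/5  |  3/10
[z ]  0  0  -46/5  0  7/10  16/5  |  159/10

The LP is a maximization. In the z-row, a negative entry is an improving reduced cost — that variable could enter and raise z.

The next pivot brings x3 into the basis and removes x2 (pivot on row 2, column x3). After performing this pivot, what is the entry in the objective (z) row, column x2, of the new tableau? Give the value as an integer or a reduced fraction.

Pivot element is row 2, column x3: 4/5.
Normalize row 2: new (row 2, x2) = 1/(4/5) = 5/4.
z-row ← z-row − (-46/5)·(new row 2): 0 − (-46/5)·(5/4) = 23/2.

23/2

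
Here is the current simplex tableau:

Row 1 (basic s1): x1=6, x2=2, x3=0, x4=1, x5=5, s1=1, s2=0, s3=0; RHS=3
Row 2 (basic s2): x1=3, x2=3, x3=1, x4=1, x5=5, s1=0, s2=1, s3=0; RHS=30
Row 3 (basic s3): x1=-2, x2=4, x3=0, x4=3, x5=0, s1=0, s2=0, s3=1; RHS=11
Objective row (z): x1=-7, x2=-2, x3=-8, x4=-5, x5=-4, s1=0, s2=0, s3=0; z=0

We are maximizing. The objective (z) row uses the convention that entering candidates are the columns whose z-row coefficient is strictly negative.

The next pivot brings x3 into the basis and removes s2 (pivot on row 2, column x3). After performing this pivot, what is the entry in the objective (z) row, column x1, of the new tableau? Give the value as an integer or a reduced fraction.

17

Pivot element is row 2, column x3: 1.
Normalize row 2: new (row 2, x1) = 3/1 = 3.
z-row ← z-row − (-8)·(new row 2): -7 − (-8)·3 = 17.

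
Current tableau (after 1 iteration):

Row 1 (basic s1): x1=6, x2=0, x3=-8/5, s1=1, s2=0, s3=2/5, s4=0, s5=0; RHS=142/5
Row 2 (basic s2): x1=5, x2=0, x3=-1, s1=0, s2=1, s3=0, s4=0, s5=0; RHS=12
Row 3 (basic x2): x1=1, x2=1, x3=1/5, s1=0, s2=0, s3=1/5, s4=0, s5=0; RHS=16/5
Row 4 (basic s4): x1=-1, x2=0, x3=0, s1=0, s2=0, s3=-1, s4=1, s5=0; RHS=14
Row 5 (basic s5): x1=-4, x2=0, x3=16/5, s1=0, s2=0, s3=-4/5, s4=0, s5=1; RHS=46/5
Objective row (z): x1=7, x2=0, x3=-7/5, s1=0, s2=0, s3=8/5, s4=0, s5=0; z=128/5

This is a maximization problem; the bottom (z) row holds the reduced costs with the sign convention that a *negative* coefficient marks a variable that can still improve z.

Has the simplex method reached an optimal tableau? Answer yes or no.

no

Column x3 has objective-row coefficient -7/5, which is negative; an improving pivot exists, so not yet optimal.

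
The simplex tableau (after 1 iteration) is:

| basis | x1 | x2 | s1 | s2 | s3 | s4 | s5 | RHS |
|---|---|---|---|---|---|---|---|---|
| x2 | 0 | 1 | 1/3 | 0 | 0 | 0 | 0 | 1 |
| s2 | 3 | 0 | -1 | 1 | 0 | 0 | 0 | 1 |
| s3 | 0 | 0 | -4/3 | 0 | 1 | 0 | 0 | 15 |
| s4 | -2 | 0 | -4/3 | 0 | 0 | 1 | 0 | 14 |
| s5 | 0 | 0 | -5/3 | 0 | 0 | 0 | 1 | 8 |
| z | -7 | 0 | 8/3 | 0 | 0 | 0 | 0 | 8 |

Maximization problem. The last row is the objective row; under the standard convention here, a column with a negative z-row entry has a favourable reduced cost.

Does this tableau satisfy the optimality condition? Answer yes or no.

no

Column x1 has objective-row coefficient -7, which is negative; an improving pivot exists, so not yet optimal.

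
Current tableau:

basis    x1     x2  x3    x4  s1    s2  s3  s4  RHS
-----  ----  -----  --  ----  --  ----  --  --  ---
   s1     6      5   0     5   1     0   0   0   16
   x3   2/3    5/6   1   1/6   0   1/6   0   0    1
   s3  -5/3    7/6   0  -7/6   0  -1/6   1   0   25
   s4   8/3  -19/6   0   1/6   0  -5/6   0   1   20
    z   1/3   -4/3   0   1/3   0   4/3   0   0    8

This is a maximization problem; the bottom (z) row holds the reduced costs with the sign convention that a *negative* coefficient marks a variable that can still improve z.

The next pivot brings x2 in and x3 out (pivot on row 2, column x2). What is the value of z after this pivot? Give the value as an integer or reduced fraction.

48/5

Minimum ratio for x2: 1/(5/6) = 6/5.
z changes by −(z-row coeff of x2)·ratio = −(-4/3)·(6/5) = 8/5.
New z = 8 + (8/5) = 48/5.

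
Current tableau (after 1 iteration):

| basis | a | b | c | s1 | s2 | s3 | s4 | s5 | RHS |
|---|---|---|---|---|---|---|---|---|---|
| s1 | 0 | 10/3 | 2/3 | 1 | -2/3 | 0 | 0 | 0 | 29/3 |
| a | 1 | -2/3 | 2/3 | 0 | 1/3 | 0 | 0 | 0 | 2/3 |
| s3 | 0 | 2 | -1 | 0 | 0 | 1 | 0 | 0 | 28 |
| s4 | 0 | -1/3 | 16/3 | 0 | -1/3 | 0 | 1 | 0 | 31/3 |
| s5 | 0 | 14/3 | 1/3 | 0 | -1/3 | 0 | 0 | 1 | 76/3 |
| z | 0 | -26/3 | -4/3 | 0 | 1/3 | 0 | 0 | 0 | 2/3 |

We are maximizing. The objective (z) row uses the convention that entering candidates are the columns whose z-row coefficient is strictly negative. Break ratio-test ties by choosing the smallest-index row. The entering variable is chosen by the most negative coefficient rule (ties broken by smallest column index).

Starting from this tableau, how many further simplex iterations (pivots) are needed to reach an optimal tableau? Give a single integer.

2

pivot: b in, s1 out → z = 129/5
pivot: s2 in, a out → z = 44
No improving column remains; optimal.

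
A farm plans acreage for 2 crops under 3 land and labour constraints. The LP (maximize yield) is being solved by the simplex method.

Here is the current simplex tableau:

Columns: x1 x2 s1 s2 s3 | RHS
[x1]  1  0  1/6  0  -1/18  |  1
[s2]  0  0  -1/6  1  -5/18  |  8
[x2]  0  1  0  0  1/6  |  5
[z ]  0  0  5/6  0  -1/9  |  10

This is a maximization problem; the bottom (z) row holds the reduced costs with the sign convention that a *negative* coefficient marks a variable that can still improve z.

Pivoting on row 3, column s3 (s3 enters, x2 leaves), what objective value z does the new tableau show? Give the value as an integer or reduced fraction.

40/3

Minimum ratio for s3: 5/(1/6) = 30.
z changes by −(z-row coeff of s3)·ratio = −(-1/9)·30 = 10/3.
New z = 10 + (10/3) = 40/3.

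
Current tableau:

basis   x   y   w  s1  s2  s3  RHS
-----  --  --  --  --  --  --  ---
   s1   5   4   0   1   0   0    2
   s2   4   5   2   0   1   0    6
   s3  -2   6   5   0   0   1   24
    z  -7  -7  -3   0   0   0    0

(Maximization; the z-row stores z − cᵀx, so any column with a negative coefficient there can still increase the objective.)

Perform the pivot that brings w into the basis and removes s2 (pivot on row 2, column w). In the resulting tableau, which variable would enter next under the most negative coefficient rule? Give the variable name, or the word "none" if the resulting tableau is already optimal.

x

Pivot element 2. New z-row = old z-row − (-3)·(row 2/2).
Updated z-row coefficients: x: -1, y: 1/2, w: 0, s1: 0, s2: 3/2, s3: 0.
The most negative is -1 in column x, so x would enter next.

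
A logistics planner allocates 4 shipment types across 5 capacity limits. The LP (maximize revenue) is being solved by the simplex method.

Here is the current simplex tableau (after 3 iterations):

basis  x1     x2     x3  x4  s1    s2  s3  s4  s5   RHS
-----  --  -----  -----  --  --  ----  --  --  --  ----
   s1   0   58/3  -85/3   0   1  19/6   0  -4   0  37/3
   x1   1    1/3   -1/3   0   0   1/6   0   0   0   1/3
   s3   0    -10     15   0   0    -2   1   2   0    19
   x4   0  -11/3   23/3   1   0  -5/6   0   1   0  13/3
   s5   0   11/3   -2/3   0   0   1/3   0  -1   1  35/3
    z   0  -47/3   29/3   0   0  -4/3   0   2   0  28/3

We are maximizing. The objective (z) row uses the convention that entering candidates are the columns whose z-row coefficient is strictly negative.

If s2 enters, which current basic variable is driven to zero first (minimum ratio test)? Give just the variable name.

Ratios: row 1 (s1): (37/3)/(19/6) = 74/19; row 2 (x1): (1/3)/(1/6) = 2; row 3 (s3): entry -2 ≤ 0, skip; row 4 (x4): entry -5/6 ≤ 0, skip; row 5 (s5): (35/3)/(1/3) = 35.
Minimum ratio 2 is in the x1 row, so x1 leaves.

x1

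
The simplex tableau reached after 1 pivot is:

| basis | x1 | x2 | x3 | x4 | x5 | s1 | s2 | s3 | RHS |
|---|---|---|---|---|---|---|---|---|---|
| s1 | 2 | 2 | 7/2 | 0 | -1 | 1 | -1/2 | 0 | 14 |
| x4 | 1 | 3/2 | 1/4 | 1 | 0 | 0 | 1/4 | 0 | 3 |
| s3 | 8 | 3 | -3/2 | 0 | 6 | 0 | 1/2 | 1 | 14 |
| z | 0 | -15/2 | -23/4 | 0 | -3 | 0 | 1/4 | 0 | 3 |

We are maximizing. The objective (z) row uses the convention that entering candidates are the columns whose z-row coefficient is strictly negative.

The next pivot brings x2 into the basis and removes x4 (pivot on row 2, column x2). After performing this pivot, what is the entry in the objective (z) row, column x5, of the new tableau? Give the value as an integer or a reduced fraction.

-3

Pivot element is row 2, column x2: 3/2.
Normalize row 2: new (row 2, x5) = 0/(3/2) = 0.
z-row ← z-row − (-15/2)·(new row 2): -3 − (-15/2)·0 = -3.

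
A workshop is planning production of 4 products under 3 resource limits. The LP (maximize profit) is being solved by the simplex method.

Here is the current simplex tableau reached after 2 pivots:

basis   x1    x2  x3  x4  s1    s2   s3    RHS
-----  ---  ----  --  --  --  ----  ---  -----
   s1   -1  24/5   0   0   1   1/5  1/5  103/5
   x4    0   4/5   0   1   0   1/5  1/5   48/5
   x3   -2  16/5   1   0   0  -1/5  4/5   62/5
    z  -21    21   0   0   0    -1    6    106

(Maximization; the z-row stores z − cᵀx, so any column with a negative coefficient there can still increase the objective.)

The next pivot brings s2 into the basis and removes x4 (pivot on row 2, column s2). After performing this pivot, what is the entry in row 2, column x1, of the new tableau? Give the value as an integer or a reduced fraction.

0

Pivot element is row 2, column s2: 1/5.
Normalize row 2: new (row 2, x1) = 0/(1/5) = 0.
Row 2 is the pivot row, so the entry is 0.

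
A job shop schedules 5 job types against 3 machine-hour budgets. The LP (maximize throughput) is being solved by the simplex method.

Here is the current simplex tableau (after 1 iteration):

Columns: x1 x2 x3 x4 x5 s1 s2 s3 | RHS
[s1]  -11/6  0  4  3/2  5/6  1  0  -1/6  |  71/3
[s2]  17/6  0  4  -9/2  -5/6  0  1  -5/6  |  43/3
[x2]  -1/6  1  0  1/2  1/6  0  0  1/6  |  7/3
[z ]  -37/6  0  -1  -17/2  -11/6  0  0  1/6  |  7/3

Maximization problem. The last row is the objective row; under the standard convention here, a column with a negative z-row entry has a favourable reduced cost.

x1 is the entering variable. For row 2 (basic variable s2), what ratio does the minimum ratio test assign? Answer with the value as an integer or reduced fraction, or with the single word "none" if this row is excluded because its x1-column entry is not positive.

86/17

Ratio = RHS / (x1 entry) = (43/3) / (17/6) = 86/17.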